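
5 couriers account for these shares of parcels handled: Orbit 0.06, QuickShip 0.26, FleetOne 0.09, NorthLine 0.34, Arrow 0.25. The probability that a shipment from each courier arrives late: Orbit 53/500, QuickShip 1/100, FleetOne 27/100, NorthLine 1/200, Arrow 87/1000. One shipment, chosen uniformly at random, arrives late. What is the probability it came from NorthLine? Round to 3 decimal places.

0.030

Unnormalized posteriors (prior × likelihood):
  Orbit: 0.06 × 0.106 = 0.00636
  QuickShip: 0.26 × 0.01 = 0.0026
  FleetOne: 0.09 × 0.27 = 0.0243
  NorthLine: 0.34 × 0.005 = 0.0017
  Arrow: 0.25 × 0.087 = 0.02175
Sum = 0.05671.
P(NorthLine | evidence) = 0.0017 / 0.05671 ≈ 0.030.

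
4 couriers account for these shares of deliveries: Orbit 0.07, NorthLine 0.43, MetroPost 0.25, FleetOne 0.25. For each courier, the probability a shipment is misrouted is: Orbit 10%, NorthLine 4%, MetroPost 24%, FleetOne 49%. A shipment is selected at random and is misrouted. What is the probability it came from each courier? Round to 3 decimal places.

Orbit 0.034, NorthLine 0.083, MetroPost 0.290, FleetOne 0.593

By Bayes' rule, posterior ∝ prior × likelihood:
  Orbit: 0.07 × 0.1 = 0.007
  NorthLine: 0.43 × 0.04 = 0.0172
  MetroPost: 0.25 × 0.24 = 0.06
  FleetOne: 0.25 × 0.49 = 0.1225
Normalizing constant = 0.2067.
P(Orbit | misrouted) = 0.007/0.2067 ≈ 0.034
P(NorthLine | misrouted) = 0.0172/0.2067 ≈ 0.083
P(MetroPost | misrouted) = 0.06/0.2067 ≈ 0.290
P(FleetOne | misrouted) = 0.1225/0.2067 ≈ 0.593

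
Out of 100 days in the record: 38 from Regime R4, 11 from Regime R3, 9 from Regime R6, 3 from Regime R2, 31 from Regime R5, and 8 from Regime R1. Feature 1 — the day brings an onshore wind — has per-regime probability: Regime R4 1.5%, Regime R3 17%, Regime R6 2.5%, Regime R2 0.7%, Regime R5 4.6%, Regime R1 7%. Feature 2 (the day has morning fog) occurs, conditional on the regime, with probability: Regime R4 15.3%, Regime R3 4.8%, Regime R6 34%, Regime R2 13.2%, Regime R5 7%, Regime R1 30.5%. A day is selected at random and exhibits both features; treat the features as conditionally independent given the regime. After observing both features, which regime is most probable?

Regime R1

Prior × likelihood for each hypothesis:
  Regime R4: 0.38 × 0.015 × 0.153 = 0.0008721
  Regime R3: 0.11 × 0.17 × 0.048 = 0.0008976
  Regime R6: 0.09 × 0.025 × 0.34 = 0.000765
  Regime R2: 0.03 × 0.007 × 0.132 = 0.00002772
  Regime R5: 0.31 × 0.046 × 0.07 = 0.0009982
  Regime R1: 0.08 × 0.07 × 0.305 = 0.001708
Normalizing constant = 0.00526862.
Largest term belongs to Regime R1, so Regime R1 is most probable.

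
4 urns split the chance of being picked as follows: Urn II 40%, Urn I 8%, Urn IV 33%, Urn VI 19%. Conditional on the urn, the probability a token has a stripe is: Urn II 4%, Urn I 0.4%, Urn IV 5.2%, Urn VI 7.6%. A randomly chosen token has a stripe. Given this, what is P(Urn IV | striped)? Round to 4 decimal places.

0.3581

Prior × likelihood for each hypothesis:
  Urn II: 0.4 × 0.04 = 0.016
  Urn I: 0.08 × 0.004 = 0.00032
  Urn IV: 0.33 × 0.052 = 0.01716
  Urn VI: 0.19 × 0.076 = 0.01444
Sum = 0.04792.
P(Urn IV | evidence) = 0.01716 / 0.04792 ≈ 0.3581.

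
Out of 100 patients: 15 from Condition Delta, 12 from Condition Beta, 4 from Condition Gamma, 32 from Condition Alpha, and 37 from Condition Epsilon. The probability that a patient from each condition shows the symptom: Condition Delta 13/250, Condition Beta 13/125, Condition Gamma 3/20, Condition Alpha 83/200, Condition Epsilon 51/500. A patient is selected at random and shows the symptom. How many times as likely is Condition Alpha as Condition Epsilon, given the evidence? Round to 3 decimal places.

Unnormalized posteriors (prior × likelihood):
  Condition Delta: 0.15 × 0.052 = 0.0078
  Condition Beta: 0.12 × 0.104 = 0.01248
  Condition Gamma: 0.04 × 0.15 = 0.006
  Condition Alpha: 0.32 × 0.415 = 0.1328
  Condition Epsilon: 0.37 × 0.102 = 0.03774
Sum = 0.19682.
The ratio is 0.1328 / 0.03774 (the normalizer cancels) = 3.519.

3.519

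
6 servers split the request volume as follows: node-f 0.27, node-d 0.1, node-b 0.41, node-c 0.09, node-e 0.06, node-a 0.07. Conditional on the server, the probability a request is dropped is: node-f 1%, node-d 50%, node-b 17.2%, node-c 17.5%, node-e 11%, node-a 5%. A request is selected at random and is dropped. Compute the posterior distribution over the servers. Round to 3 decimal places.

Prior × likelihood for each hypothesis:
  node-f: 0.27 × 0.01 = 0.0027
  node-d: 0.1 × 0.5 = 0.05
  node-b: 0.41 × 0.172 = 0.07052
  node-c: 0.09 × 0.175 = 0.01575
  node-e: 0.06 × 0.11 = 0.0066
  node-a: 0.07 × 0.05 = 0.0035
Sum = 0.14907.
P(node-f | dropped) = 0.0027/0.14907 ≈ 0.018
P(node-d | dropped) = 0.05/0.14907 ≈ 0.335
P(node-b | dropped) = 0.07052/0.14907 ≈ 0.473
P(node-c | dropped) = 0.01575/0.14907 ≈ 0.106
P(node-e | dropped) = 0.0066/0.14907 ≈ 0.044
P(node-a | dropped) = 0.0035/0.14907 ≈ 0.023

node-f 0.018, node-d 0.335, node-b 0.473, node-c 0.106, node-e 0.044, node-a 0.023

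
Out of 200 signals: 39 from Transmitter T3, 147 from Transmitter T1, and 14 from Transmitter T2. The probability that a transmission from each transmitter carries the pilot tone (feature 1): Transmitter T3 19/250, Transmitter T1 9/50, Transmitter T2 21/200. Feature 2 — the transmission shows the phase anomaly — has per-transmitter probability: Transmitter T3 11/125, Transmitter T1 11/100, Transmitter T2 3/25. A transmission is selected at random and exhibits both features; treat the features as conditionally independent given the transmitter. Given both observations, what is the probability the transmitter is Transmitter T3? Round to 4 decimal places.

Compute prior × likelihood for every hypothesis:
  Transmitter T3: 0.195 × 0.076 × 0.088 = 0.00130416
  Transmitter T1: 0.735 × 0.18 × 0.11 = 0.014553
  Transmitter T2: 0.07 × 0.105 × 0.12 = 0.000882
Total = 0.01673916.
P(Transmitter T3 | evidence) = 0.00130416 / 0.01673916 ≈ 0.0779.

0.0779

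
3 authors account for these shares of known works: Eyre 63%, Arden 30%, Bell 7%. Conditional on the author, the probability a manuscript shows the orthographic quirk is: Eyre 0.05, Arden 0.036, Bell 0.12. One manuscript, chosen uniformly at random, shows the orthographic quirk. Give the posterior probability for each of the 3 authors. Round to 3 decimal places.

Prior × likelihood for each hypothesis:
  Eyre: 0.63 × 0.05 = 0.0315
  Arden: 0.3 × 0.036 = 0.0108
  Bell: 0.07 × 0.12 = 0.0084
Normalizing constant = 0.0507.
P(Eyre | quirk) = 0.0315/0.0507 ≈ 0.621
P(Arden | quirk) = 0.0108/0.0507 ≈ 0.213
P(Bell | quirk) = 0.0084/0.0507 ≈ 0.166

Eyre 0.621, Arden 0.213, Bell 0.166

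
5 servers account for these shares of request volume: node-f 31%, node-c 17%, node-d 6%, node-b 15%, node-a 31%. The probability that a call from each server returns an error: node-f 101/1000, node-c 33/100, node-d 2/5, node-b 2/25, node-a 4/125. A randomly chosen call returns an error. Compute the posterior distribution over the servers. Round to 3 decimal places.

node-f 0.235, node-c 0.421, node-d 0.180, node-b 0.090, node-a 0.074

Unnormalized posteriors (prior × likelihood):
  node-f: 0.31 × 0.101 = 0.03131
  node-c: 0.17 × 0.33 = 0.0561
  node-d: 0.06 × 0.4 = 0.024
  node-b: 0.15 × 0.08 = 0.012
  node-a: 0.31 × 0.032 = 0.00992
Normalizing constant = 0.13333.
P(node-f | error) = 0.03131/0.13333 ≈ 0.235
P(node-c | error) = 0.0561/0.13333 ≈ 0.421
P(node-d | error) = 0.024/0.13333 ≈ 0.180
P(node-b | error) = 0.012/0.13333 ≈ 0.090
P(node-a | error) = 0.00992/0.13333 ≈ 0.074
(Check: 0.235+0.421+0.180+0.090+0.074 = 1.000.)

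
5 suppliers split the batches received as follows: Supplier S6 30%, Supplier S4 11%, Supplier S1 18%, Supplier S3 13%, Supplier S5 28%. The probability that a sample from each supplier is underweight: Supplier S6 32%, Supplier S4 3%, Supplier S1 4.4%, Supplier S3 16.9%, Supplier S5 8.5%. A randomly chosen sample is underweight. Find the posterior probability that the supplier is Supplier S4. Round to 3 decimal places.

Prior × likelihood for each hypothesis:
  Supplier S6: 0.3 × 0.32 = 0.096
  Supplier S4: 0.11 × 0.03 = 0.0033
  Supplier S1: 0.18 × 0.044 = 0.00792
  Supplier S3: 0.13 × 0.169 = 0.02197
  Supplier S5: 0.28 × 0.085 = 0.0238
Normalizing constant = 0.15299.
P(Supplier S4 | evidence) = 0.0033 / 0.15299 ≈ 0.022.

0.022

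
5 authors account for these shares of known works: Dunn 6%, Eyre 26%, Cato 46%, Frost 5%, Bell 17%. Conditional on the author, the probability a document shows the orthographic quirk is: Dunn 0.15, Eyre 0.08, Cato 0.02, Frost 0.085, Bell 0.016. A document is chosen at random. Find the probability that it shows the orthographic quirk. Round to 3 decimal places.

Prior × likelihood for each hypothesis:
  Dunn: 0.06 × 0.15 = 0.009
  Eyre: 0.26 × 0.08 = 0.0208
  Cato: 0.46 × 0.02 = 0.0092
  Frost: 0.05 × 0.085 = 0.00425
  Bell: 0.17 × 0.016 = 0.00272
P(quirk) = 0.009 + 0.0208 + 0.0092 + 0.00425 + 0.00272 = 0.04597 → 0.046.

0.046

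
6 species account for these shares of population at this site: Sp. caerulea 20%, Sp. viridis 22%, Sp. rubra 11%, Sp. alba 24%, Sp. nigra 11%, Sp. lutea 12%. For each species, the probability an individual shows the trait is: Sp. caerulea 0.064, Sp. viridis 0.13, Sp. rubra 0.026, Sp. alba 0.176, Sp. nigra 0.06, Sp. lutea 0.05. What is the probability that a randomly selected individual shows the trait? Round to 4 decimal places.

Unnormalized posteriors (prior × likelihood):
  Sp. caerulea: 0.2 × 0.064 = 0.0128
  Sp. viridis: 0.22 × 0.13 = 0.0286
  Sp. rubra: 0.11 × 0.026 = 0.00286
  Sp. alba: 0.24 × 0.176 = 0.04224
  Sp. nigra: 0.11 × 0.06 = 0.0066
  Sp. lutea: 0.12 × 0.05 = 0.006
P(trait) = 0.0128 + 0.0286 + 0.00286 + 0.04224 + 0.0066 + 0.006 = 0.0991 → 0.0991.

0.0991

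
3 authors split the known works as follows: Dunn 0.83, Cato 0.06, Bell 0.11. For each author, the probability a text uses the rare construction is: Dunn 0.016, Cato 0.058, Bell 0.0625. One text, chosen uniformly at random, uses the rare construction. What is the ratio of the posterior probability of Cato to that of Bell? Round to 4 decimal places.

0.5062

Prior × likelihood for each hypothesis:
  Dunn: 0.83 × 0.016 = 0.01328
  Cato: 0.06 × 0.058 = 0.00348
  Bell: 0.11 × 0.0625 = 0.006875
Normalizing constant = 0.023635.
The ratio is 0.00348 / 0.006875 (the normalizer cancels) = 0.5062.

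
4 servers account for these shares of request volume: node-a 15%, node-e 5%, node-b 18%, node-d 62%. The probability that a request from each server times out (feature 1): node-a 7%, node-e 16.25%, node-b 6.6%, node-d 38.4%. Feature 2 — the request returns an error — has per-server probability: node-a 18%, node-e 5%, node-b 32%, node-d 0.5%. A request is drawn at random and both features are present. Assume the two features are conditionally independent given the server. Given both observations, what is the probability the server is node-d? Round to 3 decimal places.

0.163

Unnormalized posteriors (prior × likelihood):
  node-a: 0.15 × 0.07 × 0.18 = 0.00189
  node-e: 0.05 × 0.1625 × 0.05 = 0.00040625
  node-b: 0.18 × 0.066 × 0.32 = 0.0038016
  node-d: 0.62 × 0.384 × 0.005 = 0.0011904
Sum = 0.00728825.
P(node-d | evidence) = 0.0011904 / 0.00728825 ≈ 0.163.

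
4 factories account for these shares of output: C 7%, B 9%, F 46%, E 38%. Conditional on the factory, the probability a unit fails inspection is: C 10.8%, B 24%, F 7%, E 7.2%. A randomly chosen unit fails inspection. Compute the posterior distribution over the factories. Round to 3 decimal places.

C 0.085, B 0.243, F 0.363, E 0.308

Unnormalized posteriors (prior × likelihood):
  C: 0.07 × 0.108 = 0.00756
  B: 0.09 × 0.24 = 0.0216
  F: 0.46 × 0.07 = 0.0322
  E: 0.38 × 0.072 = 0.02736
Total = 0.08872.
P(C | nonconforming) = 0.00756/0.08872 ≈ 0.085
P(B | nonconforming) = 0.0216/0.08872 ≈ 0.243
P(F | nonconforming) = 0.0322/0.08872 ≈ 0.363
P(E | nonconforming) = 0.02736/0.08872 ≈ 0.308
(Check: 0.085+0.243+0.363+0.308 = 0.999.)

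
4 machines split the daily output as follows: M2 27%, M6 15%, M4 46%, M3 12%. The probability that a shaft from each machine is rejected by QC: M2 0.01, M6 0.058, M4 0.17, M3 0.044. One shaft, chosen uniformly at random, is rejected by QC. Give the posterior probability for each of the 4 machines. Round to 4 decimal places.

By Bayes' rule, posterior ∝ prior × likelihood:
  M2: 0.27 × 0.01 = 0.0027
  M6: 0.15 × 0.058 = 0.0087
  M4: 0.46 × 0.17 = 0.0782
  M3: 0.12 × 0.044 = 0.00528
Total = 0.09488.
P(M2 | rejected) = 0.0027/0.09488 ≈ 0.0285
P(M6 | rejected) = 0.0087/0.09488 ≈ 0.0917
P(M4 | rejected) = 0.0782/0.09488 ≈ 0.8242
P(M3 | rejected) = 0.00528/0.09488 ≈ 0.0556
(Check: 0.0285+0.0917+0.8242+0.0556 = 1.0000.)

M2 0.0285, M6 0.0917, M4 0.8242, M3 0.0556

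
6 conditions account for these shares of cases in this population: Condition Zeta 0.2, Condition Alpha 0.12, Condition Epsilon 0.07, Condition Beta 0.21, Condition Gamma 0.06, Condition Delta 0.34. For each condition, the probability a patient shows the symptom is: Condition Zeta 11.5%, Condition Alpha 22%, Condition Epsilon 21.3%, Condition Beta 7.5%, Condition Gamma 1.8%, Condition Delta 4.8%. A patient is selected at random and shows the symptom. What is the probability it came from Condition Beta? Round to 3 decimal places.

Unnormalized posteriors (prior × likelihood):
  Condition Zeta: 0.2 × 0.115 = 0.023
  Condition Alpha: 0.12 × 0.22 = 0.0264
  Condition Epsilon: 0.07 × 0.213 = 0.01491
  Condition Beta: 0.21 × 0.075 = 0.01575
  Condition Gamma: 0.06 × 0.018 = 0.00108
  Condition Delta: 0.34 × 0.048 = 0.01632
Sum = 0.09746.
P(Condition Beta | evidence) = 0.01575 / 0.09746 ≈ 0.162.

0.162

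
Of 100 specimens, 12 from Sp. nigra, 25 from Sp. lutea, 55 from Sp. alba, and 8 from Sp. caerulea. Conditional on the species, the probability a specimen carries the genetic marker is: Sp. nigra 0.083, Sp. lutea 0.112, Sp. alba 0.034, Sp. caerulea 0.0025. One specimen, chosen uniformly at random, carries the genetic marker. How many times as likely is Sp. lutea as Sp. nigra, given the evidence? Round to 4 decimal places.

By Bayes' rule, posterior ∝ prior × likelihood:
  Sp. nigra: 0.12 × 0.083 = 0.00996
  Sp. lutea: 0.25 × 0.112 = 0.028
  Sp. alba: 0.55 × 0.034 = 0.0187
  Sp. caerulea: 0.08 × 0.0025 = 0.0002
Normalizing constant = 0.05686.
The ratio is 0.028 / 0.00996 (the normalizer cancels) = 2.8112.

2.8112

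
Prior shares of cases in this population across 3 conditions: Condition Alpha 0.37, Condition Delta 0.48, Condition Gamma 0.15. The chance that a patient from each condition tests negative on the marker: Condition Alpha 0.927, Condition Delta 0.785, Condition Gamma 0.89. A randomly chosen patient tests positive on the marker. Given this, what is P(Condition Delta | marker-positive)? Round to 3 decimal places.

0.703

Taking complements, P(marker-positive | each) = Condition Alpha 0.073, Condition Delta 0.215, Condition Gamma 0.11.
By Bayes' rule, posterior ∝ prior × likelihood:
  Condition Alpha: 0.37 × 0.073 = 0.02701
  Condition Delta: 0.48 × 0.215 = 0.1032
  Condition Gamma: 0.15 × 0.11 = 0.0165
Total = 0.14671.
P(Condition Delta | evidence) = 0.1032 / 0.14671 ≈ 0.703.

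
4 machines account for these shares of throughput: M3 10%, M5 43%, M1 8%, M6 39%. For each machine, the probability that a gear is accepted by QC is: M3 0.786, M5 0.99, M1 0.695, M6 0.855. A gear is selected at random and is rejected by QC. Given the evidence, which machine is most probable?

M6

Taking complements, P(rejected | each) = M3 0.214, M5 0.01, M1 0.305, M6 0.145.
Prior × likelihood for each hypothesis:
  M3: 0.1 × 0.214 = 0.0214
  M5: 0.43 × 0.01 = 0.0043
  M1: 0.08 × 0.305 = 0.0244
  M6: 0.39 × 0.145 = 0.05655
Total = 0.10665.
Largest term belongs to M6, so M6 is most probable.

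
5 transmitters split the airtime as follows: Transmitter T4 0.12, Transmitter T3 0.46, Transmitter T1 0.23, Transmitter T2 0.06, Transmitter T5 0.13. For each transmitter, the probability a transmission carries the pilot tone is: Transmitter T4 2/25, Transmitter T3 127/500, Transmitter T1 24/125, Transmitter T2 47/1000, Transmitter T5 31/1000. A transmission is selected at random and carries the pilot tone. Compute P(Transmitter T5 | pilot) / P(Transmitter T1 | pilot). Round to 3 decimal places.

0.091

Compute prior × likelihood for every hypothesis:
  Transmitter T4: 0.12 × 0.08 = 0.0096
  Transmitter T3: 0.46 × 0.254 = 0.11684
  Transmitter T1: 0.23 × 0.192 = 0.04416
  Transmitter T2: 0.06 × 0.047 = 0.00282
  Transmitter T5: 0.13 × 0.031 = 0.00403
Sum = 0.17745.
The ratio is 0.00403 / 0.04416 (the normalizer cancels) = 0.091.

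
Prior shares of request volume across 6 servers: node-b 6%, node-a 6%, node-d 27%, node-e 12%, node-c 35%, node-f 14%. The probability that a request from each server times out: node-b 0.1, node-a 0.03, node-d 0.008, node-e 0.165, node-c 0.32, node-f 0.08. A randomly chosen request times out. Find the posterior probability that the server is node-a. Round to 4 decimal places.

0.0118

Compute prior × likelihood for every hypothesis:
  node-b: 0.06 × 0.1 = 0.006
  node-a: 0.06 × 0.03 = 0.0018
  node-d: 0.27 × 0.008 = 0.00216
  node-e: 0.12 × 0.165 = 0.0198
  node-c: 0.35 × 0.32 = 0.112
  node-f: 0.14 × 0.08 = 0.0112
Total = 0.15296.
P(node-a | evidence) = 0.0018 / 0.15296 ≈ 0.0118.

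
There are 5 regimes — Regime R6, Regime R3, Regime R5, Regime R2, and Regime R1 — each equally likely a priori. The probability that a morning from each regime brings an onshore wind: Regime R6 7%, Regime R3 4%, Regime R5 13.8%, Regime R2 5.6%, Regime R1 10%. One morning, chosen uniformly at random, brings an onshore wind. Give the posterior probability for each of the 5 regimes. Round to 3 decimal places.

With a uniform prior (1/5 each), posterior ∝ likelihood:
  Regime R6: 0.07
  Regime R3: 0.04
  Regime R5: 0.138
  Regime R2: 0.056
  Regime R1: 0.1
Normalizing constant = 0.404.
P(Regime R6 | onshore) = 0.07/0.404 ≈ 0.173
P(Regime R3 | onshore) = 0.04/0.404 ≈ 0.099
P(Regime R5 | onshore) = 0.138/0.404 ≈ 0.342
P(Regime R2 | onshore) = 0.056/0.404 ≈ 0.139
P(Regime R1 | onshore) = 0.1/0.404 ≈ 0.248

Regime R6 0.173, Regime R3 0.099, Regime R5 0.342, Regime R2 0.139, Regime R1 0.248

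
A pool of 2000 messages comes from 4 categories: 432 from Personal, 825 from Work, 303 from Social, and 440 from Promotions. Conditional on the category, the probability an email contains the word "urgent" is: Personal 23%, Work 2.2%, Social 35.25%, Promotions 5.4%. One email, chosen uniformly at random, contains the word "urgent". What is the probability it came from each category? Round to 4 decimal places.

Personal 0.4005, Work 0.0732, Social 0.4305, Promotions 0.0958

Unnormalized posteriors (prior × likelihood):
  Personal: 0.216 × 0.23 = 0.04968
  Work: 0.4125 × 0.022 = 0.009075
  Social: 0.1515 × 0.3525 = 0.05340375
  Promotions: 0.22 × 0.054 = 0.01188
Sum = 0.12403875.
P(Personal | urgent-flag) = 0.04968/0.12403875 ≈ 0.4005
P(Work | urgent-flag) = 0.009075/0.12403875 ≈ 0.0732
P(Social | urgent-flag) = 0.05340375/0.12403875 ≈ 0.4305
P(Promotions | urgent-flag) = 0.01188/0.12403875 ≈ 0.0958
(Check: 0.4005+0.0732+0.4305+0.0958 = 1.0000.)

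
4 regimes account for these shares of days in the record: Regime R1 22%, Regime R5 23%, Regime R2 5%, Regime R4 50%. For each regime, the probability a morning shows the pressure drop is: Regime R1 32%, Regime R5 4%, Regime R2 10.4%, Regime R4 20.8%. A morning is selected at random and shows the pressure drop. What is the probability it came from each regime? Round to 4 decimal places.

Prior × likelihood for each hypothesis:
  Regime R1: 0.22 × 0.32 = 0.0704
  Regime R5: 0.23 × 0.04 = 0.0092
  Regime R2: 0.05 × 0.104 = 0.0052
  Regime R4: 0.5 × 0.208 = 0.104
Total = 0.1888.
P(Regime R1 | drop) = 0.0704/0.1888 ≈ 0.3729
P(Regime R5 | drop) = 0.0092/0.1888 ≈ 0.0487
P(Regime R2 | drop) = 0.0052/0.1888 ≈ 0.0275
P(Regime R4 | drop) = 0.104/0.1888 ≈ 0.5508

Regime R1 0.3729, Regime R5 0.0487, Regime R2 0.0275, Regime R4 0.5508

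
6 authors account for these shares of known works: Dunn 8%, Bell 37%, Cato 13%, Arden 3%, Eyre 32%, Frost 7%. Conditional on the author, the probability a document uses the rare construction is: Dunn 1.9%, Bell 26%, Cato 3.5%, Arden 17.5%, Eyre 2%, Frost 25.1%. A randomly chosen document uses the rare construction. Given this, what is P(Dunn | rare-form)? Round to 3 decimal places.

Compute prior × likelihood for every hypothesis:
  Dunn: 0.08 × 0.019 = 0.00152
  Bell: 0.37 × 0.26 = 0.0962
  Cato: 0.13 × 0.035 = 0.00455
  Arden: 0.03 × 0.175 = 0.00525
  Eyre: 0.32 × 0.02 = 0.0064
  Frost: 0.07 × 0.251 = 0.01757
Sum = 0.13149.
P(Dunn | evidence) = 0.00152 / 0.13149 ≈ 0.012.

0.012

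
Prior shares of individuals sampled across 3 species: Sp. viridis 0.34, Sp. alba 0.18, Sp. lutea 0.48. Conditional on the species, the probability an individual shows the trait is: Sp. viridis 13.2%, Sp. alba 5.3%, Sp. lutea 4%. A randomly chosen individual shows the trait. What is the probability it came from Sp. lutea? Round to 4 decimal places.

0.2608

Prior × likelihood for each hypothesis:
  Sp. viridis: 0.34 × 0.132 = 0.04488
  Sp. alba: 0.18 × 0.053 = 0.00954
  Sp. lutea: 0.48 × 0.04 = 0.0192
Sum = 0.07362.
P(Sp. lutea | evidence) = 0.0192 / 0.07362 ≈ 0.2608.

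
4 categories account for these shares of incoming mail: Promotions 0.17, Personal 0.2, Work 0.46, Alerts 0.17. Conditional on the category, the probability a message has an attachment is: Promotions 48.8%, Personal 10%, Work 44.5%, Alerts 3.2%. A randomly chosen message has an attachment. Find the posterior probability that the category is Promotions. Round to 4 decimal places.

By Bayes' rule, posterior ∝ prior × likelihood:
  Promotions: 0.17 × 0.488 = 0.08296
  Personal: 0.2 × 0.1 = 0.02
  Work: 0.46 × 0.445 = 0.2047
  Alerts: 0.17 × 0.032 = 0.00544
Total = 0.3131.
P(Promotions | evidence) = 0.08296 / 0.3131 ≈ 0.2650.

0.2650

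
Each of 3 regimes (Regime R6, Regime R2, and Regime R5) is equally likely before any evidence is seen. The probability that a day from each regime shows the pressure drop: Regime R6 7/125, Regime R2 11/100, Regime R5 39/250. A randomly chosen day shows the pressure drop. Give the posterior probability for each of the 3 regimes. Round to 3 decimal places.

Regime R6 0.174, Regime R2 0.342, Regime R5 0.484

Since the prior is uniform, the posterior is proportional to the likelihood:
  Regime R6: 0.056
  Regime R2: 0.11
  Regime R5: 0.156
Sum = 0.322.
P(Regime R6 | drop) = 0.056/0.322 ≈ 0.174
P(Regime R2 | drop) = 0.11/0.322 ≈ 0.342
P(Regime R5 | drop) = 0.156/0.322 ≈ 0.484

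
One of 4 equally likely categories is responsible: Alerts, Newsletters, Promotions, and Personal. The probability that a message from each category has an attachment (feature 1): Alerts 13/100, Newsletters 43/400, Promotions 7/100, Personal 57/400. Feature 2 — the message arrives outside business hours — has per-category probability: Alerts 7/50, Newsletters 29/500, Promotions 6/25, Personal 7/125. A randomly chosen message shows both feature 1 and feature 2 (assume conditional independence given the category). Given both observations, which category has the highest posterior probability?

Alerts

With a uniform prior (1/4 each), posterior ∝ likelihood:
  Alerts: 0.13 × 0.14 = 0.0182
  Newsletters: 0.1075 × 0.058 = 0.006235
  Promotions: 0.07 × 0.24 = 0.0168
  Personal: 0.1425 × 0.056 = 0.00798
Normalizing constant = 0.049215.
Largest term belongs to Alerts, so Alerts is most probable.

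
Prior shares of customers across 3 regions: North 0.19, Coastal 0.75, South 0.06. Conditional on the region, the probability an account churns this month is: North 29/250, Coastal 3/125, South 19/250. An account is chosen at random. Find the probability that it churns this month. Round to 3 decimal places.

0.045

Unnormalized posteriors (prior × likelihood):
  North: 0.19 × 0.116 = 0.02204
  Coastal: 0.75 × 0.024 = 0.018
  South: 0.06 × 0.076 = 0.00456
P(churn) = 0.02204 + 0.018 + 0.00456 = 0.0446 → 0.045.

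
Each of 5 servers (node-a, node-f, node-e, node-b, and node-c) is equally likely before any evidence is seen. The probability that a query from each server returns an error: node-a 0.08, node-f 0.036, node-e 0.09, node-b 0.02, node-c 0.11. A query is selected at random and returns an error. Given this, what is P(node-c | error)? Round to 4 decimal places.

Since the prior is uniform, the posterior is proportional to the likelihood:
  node-a: 0.08
  node-f: 0.036
  node-e: 0.09
  node-b: 0.02
  node-c: 0.11
Normalizing constant = 0.336.
P(node-c | evidence) = 0.11 / 0.336 ≈ 0.3274.

0.3274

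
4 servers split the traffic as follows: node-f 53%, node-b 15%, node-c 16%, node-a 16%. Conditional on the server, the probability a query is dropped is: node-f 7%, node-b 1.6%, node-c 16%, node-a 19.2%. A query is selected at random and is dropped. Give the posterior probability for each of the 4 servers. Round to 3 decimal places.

node-f 0.387, node-b 0.025, node-c 0.267, node-a 0.321

Unnormalized posteriors (prior × likelihood):
  node-f: 0.53 × 0.07 = 0.0371
  node-b: 0.15 × 0.016 = 0.0024
  node-c: 0.16 × 0.16 = 0.0256
  node-a: 0.16 × 0.192 = 0.03072
Normalizing constant = 0.09582.
P(node-f | dropped) = 0.0371/0.09582 ≈ 0.387
P(node-b | dropped) = 0.0024/0.09582 ≈ 0.025
P(node-c | dropped) = 0.0256/0.09582 ≈ 0.267
P(node-a | dropped) = 0.03072/0.09582 ≈ 0.321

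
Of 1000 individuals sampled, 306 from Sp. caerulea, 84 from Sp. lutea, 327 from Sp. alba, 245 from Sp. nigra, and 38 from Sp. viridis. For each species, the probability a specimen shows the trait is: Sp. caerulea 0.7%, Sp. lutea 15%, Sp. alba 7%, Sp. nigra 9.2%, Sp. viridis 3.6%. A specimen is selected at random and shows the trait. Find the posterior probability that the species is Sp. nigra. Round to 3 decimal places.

By Bayes' rule, posterior ∝ prior × likelihood:
  Sp. caerulea: 0.306 × 0.007 = 0.002142
  Sp. lutea: 0.084 × 0.15 = 0.0126
  Sp. alba: 0.327 × 0.07 = 0.02289
  Sp. nigra: 0.245 × 0.092 = 0.02254
  Sp. viridis: 0.038 × 0.036 = 0.001368
Total = 0.06154.
P(Sp. nigra | evidence) = 0.02254 / 0.06154 ≈ 0.366.

0.366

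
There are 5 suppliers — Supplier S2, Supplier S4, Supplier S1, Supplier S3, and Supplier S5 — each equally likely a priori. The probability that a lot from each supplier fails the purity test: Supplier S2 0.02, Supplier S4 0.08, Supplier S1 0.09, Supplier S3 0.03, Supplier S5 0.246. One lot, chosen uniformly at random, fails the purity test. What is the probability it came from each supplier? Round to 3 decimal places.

Supplier S2 0.043, Supplier S4 0.172, Supplier S1 0.193, Supplier S3 0.064, Supplier S5 0.528

Since the prior is uniform, the posterior is proportional to the likelihood:
  Supplier S2: 0.02
  Supplier S4: 0.08
  Supplier S1: 0.09
  Supplier S3: 0.03
  Supplier S5: 0.246
Sum = 0.466.
P(Supplier S2 | off-spec) = 0.02/0.466 ≈ 0.043
P(Supplier S4 | off-spec) = 0.08/0.466 ≈ 0.172
P(Supplier S1 | off-spec) = 0.09/0.466 ≈ 0.193
P(Supplier S3 | off-spec) = 0.03/0.466 ≈ 0.064
P(Supplier S5 | off-spec) = 0.246/0.466 ≈ 0.528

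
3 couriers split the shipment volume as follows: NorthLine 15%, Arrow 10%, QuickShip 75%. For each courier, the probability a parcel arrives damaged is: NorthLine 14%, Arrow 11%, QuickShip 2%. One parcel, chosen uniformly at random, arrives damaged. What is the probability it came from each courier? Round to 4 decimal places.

Unnormalized posteriors (prior × likelihood):
  NorthLine: 0.15 × 0.14 = 0.021
  Arrow: 0.1 × 0.11 = 0.011
  QuickShip: 0.75 × 0.02 = 0.015
Total = 0.047.
P(NorthLine | damaged) = 0.021/0.047 ≈ 0.4468
P(Arrow | damaged) = 0.011/0.047 ≈ 0.2340
P(QuickShip | damaged) = 0.015/0.047 ≈ 0.3191

NorthLine 0.4468, Arrow 0.2340, QuickShip 0.3191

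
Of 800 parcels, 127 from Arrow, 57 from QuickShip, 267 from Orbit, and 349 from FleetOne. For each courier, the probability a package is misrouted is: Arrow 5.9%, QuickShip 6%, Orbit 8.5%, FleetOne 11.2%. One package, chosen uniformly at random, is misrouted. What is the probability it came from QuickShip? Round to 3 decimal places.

Unnormalized posteriors (prior × likelihood):
  Arrow: 0.15875 × 0.059 = 0.00936625
  QuickShip: 0.07125 × 0.06 = 0.004275
  Orbit: 0.33375 × 0.085 = 0.02836875
  FleetOne: 0.43625 × 0.112 = 0.04886
Sum = 0.09087.
P(QuickShip | evidence) = 0.004275 / 0.09087 ≈ 0.047.

0.047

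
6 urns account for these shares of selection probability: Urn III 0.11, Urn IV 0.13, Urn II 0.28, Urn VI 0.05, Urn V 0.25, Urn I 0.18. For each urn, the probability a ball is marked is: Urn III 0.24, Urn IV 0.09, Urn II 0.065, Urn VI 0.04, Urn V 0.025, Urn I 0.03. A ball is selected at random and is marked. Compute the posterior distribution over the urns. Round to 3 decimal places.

Urn III 0.377, Urn IV 0.167, Urn II 0.260, Urn VI 0.029, Urn V 0.089, Urn I 0.077

Compute prior × likelihood for every hypothesis:
  Urn III: 0.11 × 0.24 = 0.0264
  Urn IV: 0.13 × 0.09 = 0.0117
  Urn II: 0.28 × 0.065 = 0.0182
  Urn VI: 0.05 × 0.04 = 0.002
  Urn V: 0.25 × 0.025 = 0.00625
  Urn I: 0.18 × 0.03 = 0.0054
Total = 0.06995.
P(Urn III | marked) = 0.0264/0.06995 ≈ 0.377
P(Urn IV | marked) = 0.0117/0.06995 ≈ 0.167
P(Urn II | marked) = 0.0182/0.06995 ≈ 0.260
P(Urn VI | marked) = 0.002/0.06995 ≈ 0.029
P(Urn V | marked) = 0.00625/0.06995 ≈ 0.089
P(Urn I | marked) = 0.0054/0.06995 ≈ 0.077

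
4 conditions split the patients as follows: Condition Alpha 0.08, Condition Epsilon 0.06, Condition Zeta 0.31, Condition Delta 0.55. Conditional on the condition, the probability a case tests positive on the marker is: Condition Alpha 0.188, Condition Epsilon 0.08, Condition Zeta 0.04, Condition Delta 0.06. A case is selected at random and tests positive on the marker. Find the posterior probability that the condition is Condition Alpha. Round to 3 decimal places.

Unnormalized posteriors (prior × likelihood):
  Condition Alpha: 0.08 × 0.188 = 0.01504
  Condition Epsilon: 0.06 × 0.08 = 0.0048
  Condition Zeta: 0.31 × 0.04 = 0.0124
  Condition Delta: 0.55 × 0.06 = 0.033
Sum = 0.06524.
P(Condition Alpha | evidence) = 0.01504 / 0.06524 ≈ 0.231.

0.231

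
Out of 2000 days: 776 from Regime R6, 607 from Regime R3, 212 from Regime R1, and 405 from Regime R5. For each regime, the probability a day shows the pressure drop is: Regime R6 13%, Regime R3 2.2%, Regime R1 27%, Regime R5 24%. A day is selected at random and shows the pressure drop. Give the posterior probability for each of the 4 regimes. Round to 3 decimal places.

Regime R6 0.375, Regime R3 0.050, Regime R1 0.213, Regime R5 0.362

Unnormalized posteriors (prior × likelihood):
  Regime R6: 0.388 × 0.13 = 0.05044
  Regime R3: 0.3035 × 0.022 = 0.006677
  Regime R1: 0.106 × 0.27 = 0.02862
  Regime R5: 0.2025 × 0.24 = 0.0486
Normalizing constant = 0.134337.
P(Regime R6 | drop) = 0.05044/0.134337 ≈ 0.375
P(Regime R3 | drop) = 0.006677/0.134337 ≈ 0.050
P(Regime R1 | drop) = 0.02862/0.134337 ≈ 0.213
P(Regime R5 | drop) = 0.0486/0.134337 ≈ 0.362
(Check: 0.375+0.050+0.213+0.362 = 1.000.)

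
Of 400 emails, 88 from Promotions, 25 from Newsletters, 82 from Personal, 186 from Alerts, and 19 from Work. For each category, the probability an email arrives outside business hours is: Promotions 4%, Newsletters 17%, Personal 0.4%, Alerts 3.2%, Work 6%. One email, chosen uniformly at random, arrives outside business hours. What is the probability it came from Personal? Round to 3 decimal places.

By Bayes' rule, posterior ∝ prior × likelihood:
  Promotions: 0.22 × 0.04 = 0.0088
  Newsletters: 0.0625 × 0.17 = 0.010625
  Personal: 0.205 × 0.004 = 0.00082
  Alerts: 0.465 × 0.032 = 0.01488
  Work: 0.0475 × 0.06 = 0.00285
Sum = 0.037975.
P(Personal | evidence) = 0.00082 / 0.037975 ≈ 0.022.

0.022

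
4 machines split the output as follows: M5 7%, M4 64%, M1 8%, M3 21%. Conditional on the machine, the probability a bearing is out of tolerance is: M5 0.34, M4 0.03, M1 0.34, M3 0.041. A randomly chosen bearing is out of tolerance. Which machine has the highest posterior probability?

M1

Compute prior × likelihood for every hypothesis:
  M5: 0.07 × 0.34 = 0.0238
  M4: 0.64 × 0.03 = 0.0192
  M1: 0.08 × 0.34 = 0.0272
  M3: 0.21 × 0.041 = 0.00861
Normalizing constant = 0.07881.
Largest term belongs to M1, so M1 is most probable.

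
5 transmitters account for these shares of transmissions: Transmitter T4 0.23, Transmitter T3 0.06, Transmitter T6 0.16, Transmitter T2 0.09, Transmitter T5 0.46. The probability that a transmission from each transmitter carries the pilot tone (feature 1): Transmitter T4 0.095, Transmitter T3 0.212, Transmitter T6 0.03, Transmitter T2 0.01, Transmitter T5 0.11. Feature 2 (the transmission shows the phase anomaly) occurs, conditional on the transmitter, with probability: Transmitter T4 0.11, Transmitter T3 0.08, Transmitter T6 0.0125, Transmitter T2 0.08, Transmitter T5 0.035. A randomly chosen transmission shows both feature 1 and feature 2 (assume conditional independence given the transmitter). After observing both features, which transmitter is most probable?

By Bayes' rule, posterior ∝ prior × likelihood:
  Transmitter T4: 0.23 × 0.095 × 0.11 = 0.0024035
  Transmitter T3: 0.06 × 0.212 × 0.08 = 0.0010176
  Transmitter T6: 0.16 × 0.03 × 0.0125 = 0.00006
  Transmitter T2: 0.09 × 0.01 × 0.08 = 0.000072
  Transmitter T5: 0.46 × 0.11 × 0.035 = 0.001771
Sum = 0.0053241.
Largest term belongs to Transmitter T4, so Transmitter T4 is most probable.

Transmitter T4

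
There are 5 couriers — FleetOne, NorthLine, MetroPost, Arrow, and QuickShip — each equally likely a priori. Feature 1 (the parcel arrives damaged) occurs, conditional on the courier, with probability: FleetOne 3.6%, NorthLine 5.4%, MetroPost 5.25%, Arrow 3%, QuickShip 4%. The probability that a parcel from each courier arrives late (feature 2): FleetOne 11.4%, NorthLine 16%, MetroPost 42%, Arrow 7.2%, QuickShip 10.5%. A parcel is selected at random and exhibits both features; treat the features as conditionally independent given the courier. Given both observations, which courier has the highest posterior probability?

Since the prior is uniform, the posterior is proportional to the likelihood:
  FleetOne: 0.036 × 0.114 = 0.004104
  NorthLine: 0.054 × 0.16 = 0.00864
  MetroPost: 0.0525 × 0.42 = 0.02205
  Arrow: 0.03 × 0.072 = 0.00216
  QuickShip: 0.04 × 0.105 = 0.0042
Total = 0.041154.
Largest term belongs to MetroPost, so MetroPost is most probable.

MetroPost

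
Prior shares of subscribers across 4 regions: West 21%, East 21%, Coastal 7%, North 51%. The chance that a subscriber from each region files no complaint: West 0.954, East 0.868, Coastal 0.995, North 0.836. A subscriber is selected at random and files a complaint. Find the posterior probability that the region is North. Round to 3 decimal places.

Taking complements, P(complaint | each) = West 0.046, East 0.132, Coastal 0.005, North 0.164.
Compute prior × likelihood for every hypothesis:
  West: 0.21 × 0.046 = 0.00966
  East: 0.21 × 0.132 = 0.02772
  Coastal: 0.07 × 0.005 = 0.00035
  North: 0.51 × 0.164 = 0.08364
Sum = 0.12137.
P(North | evidence) = 0.08364 / 0.12137 ≈ 0.689.

0.689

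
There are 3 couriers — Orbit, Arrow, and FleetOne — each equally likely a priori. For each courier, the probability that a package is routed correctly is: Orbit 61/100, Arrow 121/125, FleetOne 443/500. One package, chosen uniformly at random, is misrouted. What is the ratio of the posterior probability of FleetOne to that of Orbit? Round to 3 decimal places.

0.292

Taking complements, P(misrouted | each) = Orbit 0.39, Arrow 0.032, FleetOne 0.114.
With a uniform prior (1/3 each), posterior ∝ likelihood:
  Orbit: 0.39
  Arrow: 0.032
  FleetOne: 0.114
Sum = 0.536.
The ratio is 0.114 / 0.39 (the normalizer cancels) = 0.292.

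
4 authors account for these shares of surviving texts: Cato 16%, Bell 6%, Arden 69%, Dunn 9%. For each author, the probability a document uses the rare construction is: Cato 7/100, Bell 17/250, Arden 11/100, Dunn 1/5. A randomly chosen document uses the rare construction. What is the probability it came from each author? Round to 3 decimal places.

Cato 0.103, Bell 0.037, Arden 0.695, Dunn 0.165

By Bayes' rule, posterior ∝ prior × likelihood:
  Cato: 0.16 × 0.07 = 0.0112
  Bell: 0.06 × 0.068 = 0.00408
  Arden: 0.69 × 0.11 = 0.0759
  Dunn: 0.09 × 0.2 = 0.018
Total = 0.10918.
P(Cato | rare-form) = 0.0112/0.10918 ≈ 0.103
P(Bell | rare-form) = 0.00408/0.10918 ≈ 0.037
P(Arden | rare-form) = 0.0759/0.10918 ≈ 0.695
P(Dunn | rare-form) = 0.018/0.10918 ≈ 0.165
(Check: 0.103+0.037+0.695+0.165 = 1.000.)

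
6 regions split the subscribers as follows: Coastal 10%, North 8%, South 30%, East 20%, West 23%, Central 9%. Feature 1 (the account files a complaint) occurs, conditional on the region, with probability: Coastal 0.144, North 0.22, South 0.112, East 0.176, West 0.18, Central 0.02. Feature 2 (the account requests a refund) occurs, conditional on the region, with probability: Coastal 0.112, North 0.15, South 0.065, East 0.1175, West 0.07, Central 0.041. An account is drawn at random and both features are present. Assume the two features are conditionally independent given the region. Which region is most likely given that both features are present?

Compute prior × likelihood for every hypothesis:
  Coastal: 0.1 × 0.144 × 0.112 = 0.0016128
  North: 0.08 × 0.22 × 0.15 = 0.00264
  South: 0.3 × 0.112 × 0.065 = 0.002184
  East: 0.2 × 0.176 × 0.1175 = 0.004136
  West: 0.23 × 0.18 × 0.07 = 0.002898
  Central: 0.09 × 0.02 × 0.041 = 0.0000738
Total = 0.0135446.
Largest term belongs to East, so East is most probable.

East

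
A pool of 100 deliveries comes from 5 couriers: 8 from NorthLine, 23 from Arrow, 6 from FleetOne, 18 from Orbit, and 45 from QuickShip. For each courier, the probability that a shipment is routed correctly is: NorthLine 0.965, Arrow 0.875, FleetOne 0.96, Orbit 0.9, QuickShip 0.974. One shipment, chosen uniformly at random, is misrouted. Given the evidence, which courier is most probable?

Taking complements, P(misrouted | each) = NorthLine 0.035, Arrow 0.125, FleetOne 0.04, Orbit 0.1, QuickShip 0.026.
Unnormalized posteriors (prior × likelihood):
  NorthLine: 0.08 × 0.035 = 0.0028
  Arrow: 0.23 × 0.125 = 0.02875
  FleetOne: 0.06 × 0.04 = 0.0024
  Orbit: 0.18 × 0.1 = 0.018
  QuickShip: 0.45 × 0.026 = 0.0117
Total = 0.06365.
Largest term belongs to Arrow, so Arrow is most probable.

Arrow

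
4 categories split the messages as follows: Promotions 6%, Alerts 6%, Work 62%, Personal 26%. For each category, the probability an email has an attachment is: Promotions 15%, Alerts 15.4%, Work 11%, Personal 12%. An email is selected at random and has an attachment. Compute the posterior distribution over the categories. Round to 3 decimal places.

Compute prior × likelihood for every hypothesis:
  Promotions: 0.06 × 0.15 = 0.009
  Alerts: 0.06 × 0.154 = 0.00924
  Work: 0.62 × 0.11 = 0.0682
  Personal: 0.26 × 0.12 = 0.0312
Sum = 0.11764.
P(Promotions | attachment) = 0.009/0.11764 ≈ 0.077
P(Alerts | attachment) = 0.00924/0.11764 ≈ 0.079
P(Work | attachment) = 0.0682/0.11764 ≈ 0.580
P(Personal | attachment) = 0.0312/0.11764 ≈ 0.265
(Check: 0.077+0.079+0.580+0.265 = 1.001.)

Promotions 0.077, Alerts 0.079, Work 0.580, Personal 0.265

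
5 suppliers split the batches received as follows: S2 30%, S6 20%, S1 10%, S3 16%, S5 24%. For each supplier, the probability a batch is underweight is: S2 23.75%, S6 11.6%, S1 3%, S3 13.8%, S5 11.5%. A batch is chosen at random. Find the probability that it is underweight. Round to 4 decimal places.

By Bayes' rule, posterior ∝ prior × likelihood:
  S2: 0.3 × 0.2375 = 0.07125
  S6: 0.2 × 0.116 = 0.0232
  S1: 0.1 × 0.03 = 0.003
  S3: 0.16 × 0.138 = 0.02208
  S5: 0.24 × 0.115 = 0.0276
P(underweight) = 0.07125 + 0.0232 + 0.003 + 0.02208 + 0.0276 = 0.14713 → 0.1471.

0.1471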